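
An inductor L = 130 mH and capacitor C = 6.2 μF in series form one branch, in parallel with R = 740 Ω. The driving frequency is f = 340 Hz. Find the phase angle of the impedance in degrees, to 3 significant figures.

74.7°

ω = 2πf = 2136 rad/s
X_L = ωL = 278 Ω
X_C = 1/(ωC) = 75.5 Ω
Branch 1: Z₁ = R = 740 Ω
Branch 2 (series LC): Z₂ = j(X_L − X_C) = j202 Ω
Parallel: Z = Z₁Z₂/(Z₁+Z₂), |Z| = 195 Ω, ∠Z = 74.7°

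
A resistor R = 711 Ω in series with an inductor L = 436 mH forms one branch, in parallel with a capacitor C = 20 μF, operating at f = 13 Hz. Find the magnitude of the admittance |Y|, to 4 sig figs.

ω = 2πf = 81.68 rad/s
X_L = ωL = 35.61 Ω
X_C = 1/(ωC) = 612.1 Ω
Branch 1 (R+jX_L): Z₁ = 711.0 + j35.61 Ω, |Z₁| = 711.9 Ω
Branch 2 (−jX_C): Z₂ = −j612.1 Ω
Parallel: Z = Z₁Z₂/(Z₁+Z₂), |Z| = 476.1 Ω, ∠Z = -48.10°
|Y| = 1/|Z| = 2.101 mS

2.101 mS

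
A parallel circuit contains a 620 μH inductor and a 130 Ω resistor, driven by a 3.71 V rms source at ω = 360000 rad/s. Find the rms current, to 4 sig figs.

X_L = ωL = 223.2 Ω
Parallel: admittances add. Y = 1/R + 1/(jωL)
Y = (0.007692 − j0.004480) S
|Y| = 0.008902 S → |Z| = 1/|Y| = 112.3 Ω, ∠Z = −∠Y = 30.22°
I = V/|Z| = 3.71/112.3 = 33.03 mA

33.03 mA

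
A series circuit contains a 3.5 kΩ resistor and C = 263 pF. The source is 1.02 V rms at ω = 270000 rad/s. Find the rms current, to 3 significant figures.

X_C = 1/(ωC) = 14100 Ω
Z = 3500 − j14100 Ω
|Z| = √(3500² + 14100²) = 14500 Ω
I = V/|Z| = 1.02/14500 = 70.3 μA

70.3 μA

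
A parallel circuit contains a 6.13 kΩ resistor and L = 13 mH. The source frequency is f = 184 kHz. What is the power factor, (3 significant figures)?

ω = 2πf = 1.156e+06 rad/s
X_L = ωL = 15000 Ω
Parallel: admittances add. Y = 1/R + 1/(jωL)
Y = (0.000163 − j6.65e-05) S
|Y| = 0.000176 S → |Z| = 1/|Y| = 5680 Ω, ∠Z = −∠Y = 22.2°
cos φ = cos(22.2°) = 0.926

0.926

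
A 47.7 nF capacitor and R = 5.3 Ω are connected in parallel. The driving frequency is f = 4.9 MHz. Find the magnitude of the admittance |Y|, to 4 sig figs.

1.481 S

ω = 2πf = 3.079e+07 rad/s
X_C = 1/(ωC) = 0.6809 Ω
Parallel: admittances add. Y = 1/R + jωC
Y = (0.1887 + j1.469) S
|Y| = 1.481 S → |Z| = 1/|Y| = 0.6754 Ω, ∠Z = −∠Y = -82.68°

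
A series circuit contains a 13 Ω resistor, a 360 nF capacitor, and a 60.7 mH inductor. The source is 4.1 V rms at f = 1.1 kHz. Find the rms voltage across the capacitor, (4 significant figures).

ω = 2πf = 6912 rad/s
X_L = ωL = 419.5 Ω
X_C = 1/(ωC) = 401.9 Ω
Net reactance X = X_L − X_C = 17.62 Ω
Z = 13.00 + j17.62 Ω
|Z| = √(13.00² + 17.62²) = 21.90 Ω
I = V/|Z| = 187.2 mA
V_C = I·|Z_C| = 0.1872 × 401.9 = 75.25 V

75.25 V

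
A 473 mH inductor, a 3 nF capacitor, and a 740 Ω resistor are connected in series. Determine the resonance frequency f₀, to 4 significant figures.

4.225 kHz

ω₀ = 1/√(LC) = 1/√(0.473 × 3e-09) = 26550 rad/s
f₀ = ω₀/(2π) = 4.225 kHz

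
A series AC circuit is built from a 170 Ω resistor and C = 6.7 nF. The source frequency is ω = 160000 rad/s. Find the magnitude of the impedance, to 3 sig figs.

948 Ω

X_C = 1/(ωC) = 933 Ω
Z = 170 − j933 Ω
|Z| = √(170² + 933²) = 948 Ω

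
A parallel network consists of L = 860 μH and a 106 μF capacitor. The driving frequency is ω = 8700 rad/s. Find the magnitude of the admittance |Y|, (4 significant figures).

X_L = ωL = 7.482 Ω
X_C = 1/(ωC) = 1.084 Ω
Parallel: admittances add. Y = 1/(jωL) + jωC
Y = (0 + j0.7885) S
|Y| = 0.7885 S → |Z| = 1/|Y| = 1.268 Ω, ∠Z = −∠Y = -90.00°

788.5 mS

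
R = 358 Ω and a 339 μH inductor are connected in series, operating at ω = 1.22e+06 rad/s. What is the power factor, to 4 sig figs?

X_L = ωL = 413.6 Ω
Z = 358.0 + j413.6 Ω
|Z| = √(358.0² + 413.6²) = 547.0 Ω
∠Z = arctan(413.6/358.0) = 49.12°
cos φ = cos(49.12°) = 0.6545

0.6545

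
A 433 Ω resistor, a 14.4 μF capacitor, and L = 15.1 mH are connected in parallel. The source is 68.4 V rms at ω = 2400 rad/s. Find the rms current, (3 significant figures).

502 mA

X_L = ωL = 36.2 Ω
X_C = 1/(ωC) = 28.9 Ω
Parallel: admittances add. Y = 1/R + 1/(jωL) + jωC
Y = (0.00231 + j0.00697) S
|Y| = 0.00734 S → |Z| = 1/|Y| = 136 Ω, ∠Z = −∠Y = -71.7°
I = V/|Z| = 68.4/136 = 502 mA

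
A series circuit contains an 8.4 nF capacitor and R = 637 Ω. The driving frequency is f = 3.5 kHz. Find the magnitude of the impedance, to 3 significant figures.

ω = 2πf = 21990 rad/s
X_C = 1/(ωC) = 5410 Ω
Z = 637 − j5410 Ω
|Z| = √(637² + 5410²) = 5450 Ω

5450 Ω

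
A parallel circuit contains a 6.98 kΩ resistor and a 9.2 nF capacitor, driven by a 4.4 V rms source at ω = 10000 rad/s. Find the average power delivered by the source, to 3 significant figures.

X_C = 1/(ωC) = 10900 Ω
Parallel: admittances add. Y = 1/R + jωC
Y = (0.000143 + j9.2e-05) S
|Y| = 0.000170 S → |Z| = 1/|Y| = 5870 Ω, ∠Z = −∠Y = -32.7°
I = V/|Z| = 749 μA
P = VI cos φ = 4.4 × 0.000749 × cos(-32.7°) = 2.77 mW

2.77 mW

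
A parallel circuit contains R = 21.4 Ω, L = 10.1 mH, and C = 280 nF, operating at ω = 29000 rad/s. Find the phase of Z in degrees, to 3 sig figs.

X_L = ωL = 293 Ω
X_C = 1/(ωC) = 123 Ω
Parallel: admittances add. Y = 1/R + 1/(jωL) + jωC
Y = (0.0467 + j0.00471) S
|Y| = 0.0470 S → |Z| = 1/|Y| = 21.3 Ω, ∠Z = −∠Y = -5.75°

-5.75°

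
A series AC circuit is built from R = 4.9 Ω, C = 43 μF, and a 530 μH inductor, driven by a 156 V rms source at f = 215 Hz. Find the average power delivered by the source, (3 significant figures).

403 W

ω = 2πf = 1351 rad/s
X_L = ωL = 0.716 Ω
X_C = 1/(ωC) = 17.2 Ω
Net reactance X = X_L − X_C = -16.5 Ω
Z = 4.90 − j16.5 Ω
|Z| = √(4.90² + 16.5²) = 17.2 Ω
∠Z = arctan(-16.5/4.90) = -73.5°
I = V/|Z| = 9.06 A
P = VI cos φ = 156 × 9.06 × cos(-73.5°) = 403 W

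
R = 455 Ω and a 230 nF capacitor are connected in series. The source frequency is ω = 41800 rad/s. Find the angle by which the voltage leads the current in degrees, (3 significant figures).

X_C = 1/(ωC) = 104 Ω
Z = 455 − j104 Ω
|Z| = √(455² + 104²) = 467 Ω
∠Z = arctan(-104/455) = -12.9°

-12.9°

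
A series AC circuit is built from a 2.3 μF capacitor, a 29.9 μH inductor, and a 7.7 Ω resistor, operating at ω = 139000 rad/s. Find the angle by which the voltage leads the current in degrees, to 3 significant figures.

X_L = ωL = 4.16 Ω
X_C = 1/(ωC) = 3.13 Ω
Net reactance X = X_L − X_C = 1.03 Ω
Z = 7.70 + j1.03 Ω
|Z| = √(7.70² + 1.03²) = 7.77 Ω
∠Z = arctan(1.03/7.70) = 7.61°

7.61°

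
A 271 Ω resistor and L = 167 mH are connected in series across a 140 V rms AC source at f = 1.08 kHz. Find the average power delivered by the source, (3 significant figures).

ω = 2πf = 6786 rad/s
X_L = ωL = 1130 Ω
Z = 271 + j1130 Ω
|Z| = √(271² + 1130²) = 1170 Ω
∠Z = arctan(1130/271) = 76.6°
I = V/|Z| = 120 mA
P = VI cos φ = 140 × 0.120 × cos(76.6°) = 3.91 W

3.91 W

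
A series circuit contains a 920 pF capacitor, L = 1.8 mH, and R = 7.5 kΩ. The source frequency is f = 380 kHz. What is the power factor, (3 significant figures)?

ω = 2πf = 2.388e+06 rad/s
X_L = ωL = 4300 Ω
X_C = 1/(ωC) = 455 Ω
Net reactance X = X_L − X_C = 3840 Ω
Z = 7500 + j3840 Ω
|Z| = √(7500² + 3840²) = 8430 Ω
∠Z = arctan(3840/7500) = 27.1°
cos φ = cos(27.1°) = 0.890

0.890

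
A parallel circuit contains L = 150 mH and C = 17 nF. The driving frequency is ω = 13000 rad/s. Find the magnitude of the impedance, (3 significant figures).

3430 Ω

X_L = ωL = 1950 Ω
X_C = 1/(ωC) = 4520 Ω
Parallel: admittances add. Y = 1/(jωL) + jωC
Y = (0 − j0.000292) S
|Y| = 0.000292 S → |Z| = 1/|Y| = 3430 Ω, ∠Z = −∠Y = 90.0°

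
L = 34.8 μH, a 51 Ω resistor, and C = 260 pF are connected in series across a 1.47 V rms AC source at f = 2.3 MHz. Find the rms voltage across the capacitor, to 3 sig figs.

ω = 2πf = 1.445e+07 rad/s
X_L = ωL = 503 Ω
X_C = 1/(ωC) = 266 Ω
Net reactance X = X_L − X_C = 237 Ω
Z = 51.0 + j237 Ω
|Z| = √(51.0² + 237²) = 242 Ω
I = V/|Z| = 6.07 mA
V_C = I·|Z_C| = 0.00607 × 266 = 1.62 V

1.62 V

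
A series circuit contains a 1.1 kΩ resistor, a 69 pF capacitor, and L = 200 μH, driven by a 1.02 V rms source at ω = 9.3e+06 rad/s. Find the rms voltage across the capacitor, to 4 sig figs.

1.394 V

X_L = ωL = 1860 Ω
X_C = 1/(ωC) = 1558 Ω
Net reactance X = X_L − X_C = 301.6 Ω
Z = 1100 + j301.6 Ω
|Z| = √(1100² + 301.6²) = 1141 Ω
I = V/|Z| = 894.3 μA
V_C = I·|Z_C| = 0.0008943 × 1558 = 1.394 V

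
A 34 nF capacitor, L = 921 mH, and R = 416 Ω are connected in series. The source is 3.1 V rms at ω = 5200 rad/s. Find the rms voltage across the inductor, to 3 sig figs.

15.4 V

X_L = ωL = 4790 Ω
X_C = 1/(ωC) = 5660 Ω
Net reactance X = X_L − X_C = -867 Ω
Z = 416 − j867 Ω
|Z| = √(416² + 867²) = 962 Ω
I = V/|Z| = 3.22 mA
V_L = I·|Z_L| = 0.00322 × 4790 = 15.4 V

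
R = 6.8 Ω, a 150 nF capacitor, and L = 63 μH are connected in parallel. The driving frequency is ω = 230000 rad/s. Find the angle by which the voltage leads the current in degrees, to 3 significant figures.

X_L = ωL = 14.5 Ω
X_C = 1/(ωC) = 29.0 Ω
Parallel: admittances add. Y = 1/R + 1/(jωL) + jωC
Y = (0.147 − j0.0345) S
|Y| = 0.151 S → |Z| = 1/|Y| = 6.62 Ω, ∠Z = −∠Y = 13.2°

13.2°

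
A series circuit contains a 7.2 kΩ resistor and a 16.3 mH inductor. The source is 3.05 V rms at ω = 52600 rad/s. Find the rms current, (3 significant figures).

421 μA

X_L = ωL = 857 Ω
Z = 7200 + j857 Ω
|Z| = √(7200² + 857²) = 7250 Ω
I = V/|Z| = 3.05/7250 = 421 μA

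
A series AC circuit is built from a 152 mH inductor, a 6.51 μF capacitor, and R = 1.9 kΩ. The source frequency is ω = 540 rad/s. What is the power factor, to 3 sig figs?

0.994

X_L = ωL = 82.1 Ω
X_C = 1/(ωC) = 284 Ω
Net reactance X = X_L − X_C = -202 Ω
Z = 1900 − j202 Ω
|Z| = √(1900² + 202²) = 1910 Ω
∠Z = arctan(-202/1900) = -6.08°
cos φ = cos(-6.08°) = 0.994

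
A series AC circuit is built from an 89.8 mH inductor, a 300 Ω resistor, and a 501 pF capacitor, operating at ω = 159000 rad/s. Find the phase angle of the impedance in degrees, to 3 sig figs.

X_L = ωL = 14300 Ω
X_C = 1/(ωC) = 12600 Ω
Net reactance X = X_L − X_C = 1720 Ω
Z = 300 + j1720 Ω
|Z| = √(300² + 1720²) = 1750 Ω
∠Z = arctan(1720/300) = 80.1°

80.1°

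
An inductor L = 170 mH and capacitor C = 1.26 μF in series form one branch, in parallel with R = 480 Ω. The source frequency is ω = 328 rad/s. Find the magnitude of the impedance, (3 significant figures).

470 Ω

X_L = ωL = 55.8 Ω
X_C = 1/(ωC) = 2420 Ω
Branch 1: Z₁ = R = 480 Ω
Branch 2 (series LC): Z₂ = j(X_L − X_C) = −j2360 Ω
Parallel: Z = Z₁Z₂/(Z₁+Z₂), |Z| = 470 Ω, ∠Z = -11.5°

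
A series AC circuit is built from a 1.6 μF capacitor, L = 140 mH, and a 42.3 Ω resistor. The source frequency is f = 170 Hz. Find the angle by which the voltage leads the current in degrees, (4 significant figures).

ω = 2πf = 1068 rad/s
X_L = ωL = 149.5 Ω
X_C = 1/(ωC) = 585.1 Ω
Net reactance X = X_L − X_C = -435.6 Ω
Z = 42.30 − j435.6 Ω
|Z| = √(42.30² + 435.6²) = 437.6 Ω
∠Z = arctan(-435.6/42.30) = -84.45°

-84.45°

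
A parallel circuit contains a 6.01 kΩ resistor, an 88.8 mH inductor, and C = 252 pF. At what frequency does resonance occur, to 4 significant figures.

ω₀ = 1/√(LC) = 1/√(0.0888 × 2.52e-10) = 211400 rad/s
f₀ = ω₀/(2π) = 33.64 kHz

33.64 kHz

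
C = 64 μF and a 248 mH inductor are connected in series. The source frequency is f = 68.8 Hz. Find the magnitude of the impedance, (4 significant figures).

71.06 Ω

ω = 2πf = 432.3 rad/s
X_L = ωL = 107.2 Ω
X_C = 1/(ωC) = 36.15 Ω
Net reactance X = X_L − X_C = 71.06 Ω
Z = j71.06 Ω
|Z| = √(0² + 71.06²) = 71.06 Ω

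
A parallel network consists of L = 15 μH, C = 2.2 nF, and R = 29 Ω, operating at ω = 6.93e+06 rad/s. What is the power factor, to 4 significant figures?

0.9870

X_L = ωL = 104.0 Ω
X_C = 1/(ωC) = 65.59 Ω
Parallel: admittances add. Y = 1/R + 1/(jωL) + jωC
Y = (0.03448 + j0.005626) S
|Y| = 0.03494 S → |Z| = 1/|Y| = 28.62 Ω, ∠Z = −∠Y = -9.266°
cos φ = cos(-9.266°) = 0.9870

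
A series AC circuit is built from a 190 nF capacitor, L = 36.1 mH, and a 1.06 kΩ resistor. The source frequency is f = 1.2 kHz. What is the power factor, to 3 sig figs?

0.928

ω = 2πf = 7540 rad/s
X_L = ωL = 272 Ω
X_C = 1/(ωC) = 698 Ω
Net reactance X = X_L − X_C = -426 Ω
Z = 1060 − j426 Ω
|Z| = √(1060² + 426²) = 1140 Ω
∠Z = arctan(-426/1060) = -21.9°
cos φ = cos(-21.9°) = 0.928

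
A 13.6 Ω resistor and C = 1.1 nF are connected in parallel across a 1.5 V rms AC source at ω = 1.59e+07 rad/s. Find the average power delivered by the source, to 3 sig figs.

X_C = 1/(ωC) = 57.2 Ω
Parallel: admittances add. Y = 1/R + jωC
Y = (0.0735 + j0.0175) S
|Y| = 0.0756 S → |Z| = 1/|Y| = 13.2 Ω, ∠Z = −∠Y = -13.4°
I = V/|Z| = 113 mA
P = VI cos φ = 1.5 × 0.113 × cos(-13.4°) = 165 mW

165 mW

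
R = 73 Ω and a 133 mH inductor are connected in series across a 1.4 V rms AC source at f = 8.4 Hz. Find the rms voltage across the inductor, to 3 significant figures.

ω = 2πf = 52.78 rad/s
X_L = ωL = 7.02 Ω
Z = 73.0 + j7.02 Ω
|Z| = √(73.0² + 7.02²) = 73.3 Ω
I = V/|Z| = 19.1 mA
V_L = I·|Z_L| = 0.0191 × 7.02 = 0.134 V

0.134 V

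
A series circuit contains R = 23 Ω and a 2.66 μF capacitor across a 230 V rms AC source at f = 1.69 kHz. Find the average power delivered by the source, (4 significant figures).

682.6 W

ω = 2πf = 10620 rad/s
X_C = 1/(ωC) = 35.40 Ω
Z = 23.00 − j35.40 Ω
|Z| = √(23.00² + 35.40²) = 42.22 Ω
∠Z = arctan(-35.40/23.00) = -56.99°
I = V/|Z| = 5.448 A
P = VI cos φ = 230 × 5.448 × cos(-56.99°) = 682.6 W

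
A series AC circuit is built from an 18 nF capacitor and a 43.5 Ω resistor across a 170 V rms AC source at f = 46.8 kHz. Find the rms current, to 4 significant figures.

876.9 mA

ω = 2πf = 294100 rad/s
X_C = 1/(ωC) = 188.9 Ω
Z = 43.50 − j188.9 Ω
|Z| = √(43.50² + 188.9²) = 193.9 Ω
I = V/|Z| = 170/193.9 = 876.9 mA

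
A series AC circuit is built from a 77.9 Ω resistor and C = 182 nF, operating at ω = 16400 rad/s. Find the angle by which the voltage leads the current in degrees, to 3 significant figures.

-76.9°

X_C = 1/(ωC) = 335 Ω
Z = 77.9 − j335 Ω
|Z| = √(77.9² + 335²) = 344 Ω
∠Z = arctan(-335/77.9) = -76.9°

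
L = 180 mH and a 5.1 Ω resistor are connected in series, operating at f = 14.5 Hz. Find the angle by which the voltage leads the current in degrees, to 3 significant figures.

72.7°

ω = 2πf = 91.11 rad/s
X_L = ωL = 16.4 Ω
Z = 5.10 + j16.4 Ω
|Z| = √(5.10² + 16.4²) = 17.2 Ω
∠Z = arctan(16.4/5.10) = 72.7°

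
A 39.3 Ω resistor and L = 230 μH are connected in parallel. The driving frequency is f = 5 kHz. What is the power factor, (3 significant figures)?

0.181

ω = 2πf = 31420 rad/s
X_L = ωL = 7.23 Ω
Parallel: admittances add. Y = 1/R + 1/(jωL)
Y = (0.0254 − j0.138) S
|Y| = 0.141 S → |Z| = 1/|Y| = 7.11 Ω, ∠Z = −∠Y = 79.6°
cos φ = cos(79.6°) = 0.181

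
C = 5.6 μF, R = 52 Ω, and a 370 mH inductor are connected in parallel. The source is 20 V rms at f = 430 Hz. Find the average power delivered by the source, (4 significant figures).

ω = 2πf = 2702 rad/s
X_L = ωL = 999.7 Ω
X_C = 1/(ωC) = 66.09 Ω
Parallel: admittances add. Y = 1/R + 1/(jωL) + jωC
Y = (0.01923 + j0.01413) S
|Y| = 0.02386 S → |Z| = 1/|Y| = 41.90 Ω, ∠Z = −∠Y = -36.31°
I = V/|Z| = 477.3 mA
P = VI cos φ = 20 × 0.4773 × cos(-36.31°) = 7.692 W

7.692 W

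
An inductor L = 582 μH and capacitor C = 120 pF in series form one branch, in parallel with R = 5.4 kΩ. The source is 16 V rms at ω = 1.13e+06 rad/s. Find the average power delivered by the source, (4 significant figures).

47.41 mW

X_L = ωL = 657.7 Ω
X_C = 1/(ωC) = 7375 Ω
Branch 1: Z₁ = R = 5400 Ω
Branch 2 (series LC): Z₂ = j(X_L − X_C) = −j6717 Ω
Parallel: Z = Z₁Z₂/(Z₁+Z₂), |Z| = 4209 Ω, ∠Z = -38.80°
I = V/|Z| = 3.802 mA
P = VI cos φ = 16 × 0.003802 × cos(-38.80°) = 47.41 mW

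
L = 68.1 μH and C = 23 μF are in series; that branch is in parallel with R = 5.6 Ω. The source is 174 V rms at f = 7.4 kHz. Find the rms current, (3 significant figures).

83.9 A

ω = 2πf = 46500 rad/s
X_L = ωL = 3.17 Ω
X_C = 1/(ωC) = 0.935 Ω
Branch 1: Z₁ = R = 5.60 Ω
Branch 2 (series LC): Z₂ = j(X_L − X_C) = j2.23 Ω
Parallel: Z = Z₁Z₂/(Z₁+Z₂), |Z| = 2.07 Ω, ∠Z = 68.3°
I = V/|Z| = 174/2.07 = 83.9 A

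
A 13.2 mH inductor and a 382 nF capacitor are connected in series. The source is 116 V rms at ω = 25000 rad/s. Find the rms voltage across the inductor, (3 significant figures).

X_L = ωL = 330 Ω
X_C = 1/(ωC) = 105 Ω
Net reactance X = X_L − X_C = 225 Ω
Z = j225 Ω
|Z| = √(0² + 225²) = 225 Ω
I = V/|Z| = 515 mA
V_L = I·|Z_L| = 0.515 × 330 = 170 V

170 V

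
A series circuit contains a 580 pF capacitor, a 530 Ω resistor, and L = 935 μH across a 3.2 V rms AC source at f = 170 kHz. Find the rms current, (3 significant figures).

3.94 mA

ω = 2πf = 1.068e+06 rad/s
X_L = ωL = 999 Ω
X_C = 1/(ωC) = 1610 Ω
Net reactance X = X_L − X_C = -615 Ω
Z = 530 − j615 Ω
|Z| = √(530² + 615²) = 812 Ω
I = V/|Z| = 3.2/812 = 3.94 mA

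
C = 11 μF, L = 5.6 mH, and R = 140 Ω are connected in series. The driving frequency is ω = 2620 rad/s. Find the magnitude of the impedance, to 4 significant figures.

141.4 Ω

X_L = ωL = 14.67 Ω
X_C = 1/(ωC) = 34.70 Ω
Net reactance X = X_L − X_C = -20.03 Ω
Z = 140.0 − j20.03 Ω
|Z| = √(140.0² + 20.03²) = 141.4 Ω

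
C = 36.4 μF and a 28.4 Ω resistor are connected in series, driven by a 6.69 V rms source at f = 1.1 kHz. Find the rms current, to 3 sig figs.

ω = 2πf = 6912 rad/s
X_C = 1/(ωC) = 3.97 Ω
Z = 28.4 − j3.97 Ω
|Z| = √(28.4² + 3.97²) = 28.7 Ω
I = V/|Z| = 6.69/28.7 = 233 mA

233 mA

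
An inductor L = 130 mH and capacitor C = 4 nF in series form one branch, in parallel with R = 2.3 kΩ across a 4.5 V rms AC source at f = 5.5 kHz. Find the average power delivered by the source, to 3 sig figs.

8.80 mW

ω = 2πf = 34560 rad/s
X_L = ωL = 4490 Ω
X_C = 1/(ωC) = 7230 Ω
Branch 1: Z₁ = R = 2300 Ω
Branch 2 (series LC): Z₂ = j(X_L − X_C) = −j2740 Ω
Parallel: Z = Z₁Z₂/(Z₁+Z₂), |Z| = 1760 Ω, ∠Z = -40.0°
I = V/|Z| = 2.55 mA
P = VI cos φ = 4.5 × 0.00255 × cos(-40.0°) = 8.80 mW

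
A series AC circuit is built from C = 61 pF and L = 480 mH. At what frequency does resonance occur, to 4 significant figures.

ω₀ = 1/√(LC) = 1/√(0.48 × 6.1e-11) = 184800 rad/s
f₀ = ω₀/(2π) = 29.41 kHz

29.41 kHz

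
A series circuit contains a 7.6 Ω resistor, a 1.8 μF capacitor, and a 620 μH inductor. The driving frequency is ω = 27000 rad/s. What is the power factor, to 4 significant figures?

0.8927

X_L = ωL = 16.74 Ω
X_C = 1/(ωC) = 20.58 Ω
Net reactance X = X_L − X_C = -3.836 Ω
Z = 7.600 − j3.836 Ω
|Z| = √(7.600² + 3.836²) = 8.513 Ω
∠Z = arctan(-3.836/7.600) = -26.78°
cos φ = cos(-26.78°) = 0.8927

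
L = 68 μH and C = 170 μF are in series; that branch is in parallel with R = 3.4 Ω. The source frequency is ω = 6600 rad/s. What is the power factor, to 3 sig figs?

0.129

X_L = ωL = 0.449 Ω
X_C = 1/(ωC) = 0.891 Ω
Branch 1: Z₁ = R = 3.40 Ω
Branch 2 (series LC): Z₂ = j(X_L − X_C) = −j0.442 Ω
Parallel: Z = Z₁Z₂/(Z₁+Z₂), |Z| = 0.439 Ω, ∠Z = -82.6°
cos φ = cos(-82.6°) = 0.129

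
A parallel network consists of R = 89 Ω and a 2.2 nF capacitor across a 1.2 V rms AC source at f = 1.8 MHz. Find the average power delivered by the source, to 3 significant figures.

ω = 2πf = 1.131e+07 rad/s
X_C = 1/(ωC) = 40.2 Ω
Parallel: admittances add. Y = 1/R + jωC
Y = (0.0112 + j0.0249) S
|Y| = 0.0273 S → |Z| = 1/|Y| = 36.6 Ω, ∠Z = −∠Y = -65.7°
I = V/|Z| = 32.8 mA
P = VI cos φ = 1.2 × 0.0328 × cos(-65.7°) = 16.2 mW

16.2 mW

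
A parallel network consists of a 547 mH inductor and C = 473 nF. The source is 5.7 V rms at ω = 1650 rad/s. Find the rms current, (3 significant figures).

1.87 mA

X_L = ωL = 903 Ω
X_C = 1/(ωC) = 1280 Ω
Parallel: admittances add. Y = 1/(jωL) + jωC
Y = (0 − j0.000328) S
|Y| = 0.000328 S → |Z| = 1/|Y| = 3050 Ω, ∠Z = −∠Y = 90.0°
I = V/|Z| = 5.7/3050 = 1.87 mA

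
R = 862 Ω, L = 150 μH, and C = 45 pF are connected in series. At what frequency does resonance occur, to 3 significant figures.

1.94 MHz

ω₀ = 1/√(LC) = 1/√(0.00015 × 4.5e-11) = 1.217e+07 rad/s
f₀ = ω₀/(2π) = 1.94 MHz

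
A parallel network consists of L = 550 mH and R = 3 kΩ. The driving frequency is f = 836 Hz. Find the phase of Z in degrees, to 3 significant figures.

ω = 2πf = 5253 rad/s
X_L = ωL = 2890 Ω
Parallel: admittances add. Y = 1/R + 1/(jωL)
Y = (0.000333 − j0.000346) S
|Y| = 0.000481 S → |Z| = 1/|Y| = 2080 Ω, ∠Z = −∠Y = 46.1°

46.1°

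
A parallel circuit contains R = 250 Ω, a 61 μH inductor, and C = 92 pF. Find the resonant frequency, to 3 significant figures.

2.12 MHz

ω₀ = 1/√(LC) = 1/√(6.1e-05 × 9.2e-11) = 1.335e+07 rad/s
f₀ = ω₀/(2π) = 2.12 MHz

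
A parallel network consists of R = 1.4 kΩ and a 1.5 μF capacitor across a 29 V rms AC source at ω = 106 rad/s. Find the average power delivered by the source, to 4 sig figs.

X_C = 1/(ωC) = 6289 Ω
Parallel: admittances add. Y = 1/R + jωC
Y = (0.0007143 + j0.0001590) S
|Y| = 0.0007318 S → |Z| = 1/|Y| = 1367 Ω, ∠Z = −∠Y = -12.55°
I = V/|Z| = 21.22 mA
P = VI cos φ = 29 × 0.02122 × cos(-12.55°) = 600.7 mW

600.7 mW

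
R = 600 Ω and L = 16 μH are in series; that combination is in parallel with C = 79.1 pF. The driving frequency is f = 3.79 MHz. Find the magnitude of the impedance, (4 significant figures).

610.1 Ω

ω = 2πf = 2.381e+07 rad/s
X_L = ωL = 381.0 Ω
X_C = 1/(ωC) = 530.9 Ω
Branch 1 (R+jX_L): Z₁ = 600.0 + j381.0 Ω, |Z₁| = 710.8 Ω
Branch 2 (−jX_C): Z₂ = −j530.9 Ω
Parallel: Z = Z₁Z₂/(Z₁+Z₂), |Z| = 610.1 Ω, ∠Z = -43.56°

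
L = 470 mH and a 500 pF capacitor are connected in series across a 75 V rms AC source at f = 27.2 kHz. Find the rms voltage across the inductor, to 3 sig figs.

87.8 V

ω = 2πf = 170900 rad/s
X_L = ωL = 80300 Ω
X_C = 1/(ωC) = 11700 Ω
Net reactance X = X_L − X_C = 68600 Ω
Z = j68600 Ω
|Z| = √(0² + 68600²) = 68600 Ω
I = V/|Z| = 1.09 mA
V_L = I·|Z_L| = 0.00109 × 80300 = 87.8 V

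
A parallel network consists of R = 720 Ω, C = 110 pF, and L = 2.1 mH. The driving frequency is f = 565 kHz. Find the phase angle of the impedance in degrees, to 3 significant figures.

ω = 2πf = 3.55e+06 rad/s
X_L = ωL = 7450 Ω
X_C = 1/(ωC) = 2560 Ω
Parallel: admittances add. Y = 1/R + 1/(jωL) + jωC
Y = (0.00139 + j0.000256) S
|Y| = 0.00141 S → |Z| = 1/|Y| = 708 Ω, ∠Z = −∠Y = -10.5°

-10.5°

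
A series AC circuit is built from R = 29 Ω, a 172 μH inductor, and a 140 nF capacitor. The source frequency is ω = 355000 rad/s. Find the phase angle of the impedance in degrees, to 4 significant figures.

X_L = ωL = 61.06 Ω
X_C = 1/(ωC) = 20.12 Ω
Net reactance X = X_L − X_C = 40.94 Ω
Z = 29.00 + j40.94 Ω
|Z| = √(29.00² + 40.94²) = 50.17 Ω
∠Z = arctan(40.94/29.00) = 54.69°

54.69°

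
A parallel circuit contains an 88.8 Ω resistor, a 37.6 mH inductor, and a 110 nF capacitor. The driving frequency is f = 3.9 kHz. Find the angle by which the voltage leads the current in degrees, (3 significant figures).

-8.14°

ω = 2πf = 24500 rad/s
X_L = ωL = 921 Ω
X_C = 1/(ωC) = 371 Ω
Parallel: admittances add. Y = 1/R + 1/(jωL) + jωC
Y = (0.0113 + j0.00161) S
|Y| = 0.0114 S → |Z| = 1/|Y| = 87.9 Ω, ∠Z = −∠Y = -8.14°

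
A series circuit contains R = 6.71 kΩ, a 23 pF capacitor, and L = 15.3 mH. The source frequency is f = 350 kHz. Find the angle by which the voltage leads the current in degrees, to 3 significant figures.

64.2°

ω = 2πf = 2.199e+06 rad/s
X_L = ωL = 33600 Ω
X_C = 1/(ωC) = 19800 Ω
Net reactance X = X_L − X_C = 13900 Ω
Z = 6710 + j13900 Ω
|Z| = √(6710² + 13900²) = 15400 Ω
∠Z = arctan(13900/6710) = 64.2°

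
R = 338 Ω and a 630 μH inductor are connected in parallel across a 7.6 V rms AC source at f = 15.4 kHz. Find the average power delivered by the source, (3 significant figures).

ω = 2πf = 96760 rad/s
X_L = ωL = 61.0 Ω
Parallel: admittances add. Y = 1/R + 1/(jωL)
Y = (0.00296 − j0.0164) S
|Y| = 0.0167 S → |Z| = 1/|Y| = 60.0 Ω, ∠Z = −∠Y = 79.8°
I = V/|Z| = 127 mA
P = VI cos φ = 7.6 × 0.127 × cos(79.8°) = 171 mW

171 mW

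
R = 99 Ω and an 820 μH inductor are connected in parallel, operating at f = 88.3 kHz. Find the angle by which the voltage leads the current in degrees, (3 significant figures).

ω = 2πf = 554800 rad/s
X_L = ωL = 455 Ω
Parallel: admittances add. Y = 1/R + 1/(jωL)
Y = (0.0101 − j0.00220) S
|Y| = 0.0103 S → |Z| = 1/|Y| = 96.7 Ω, ∠Z = −∠Y = 12.3°

12.3°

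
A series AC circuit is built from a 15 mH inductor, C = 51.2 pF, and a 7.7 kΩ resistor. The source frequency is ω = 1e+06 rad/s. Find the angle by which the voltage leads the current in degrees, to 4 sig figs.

-30.48°

X_L = ωL = 15000 Ω
X_C = 1/(ωC) = 19530 Ω
Net reactance X = X_L − X_C = -4531 Ω
Z = 7700 − j4531 Ω
|Z| = √(7700² + 4531²) = 8934 Ω
∠Z = arctan(-4531/7700) = -30.48°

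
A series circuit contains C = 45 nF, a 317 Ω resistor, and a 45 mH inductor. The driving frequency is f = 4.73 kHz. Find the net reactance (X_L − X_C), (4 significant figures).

589.6 Ω

ω = 2πf = 29720 rad/s
X_L = ωL = 1337 Ω
X_C = 1/(ωC) = 747.7 Ω
X = 1337 − 747.7 = 589.6 Ω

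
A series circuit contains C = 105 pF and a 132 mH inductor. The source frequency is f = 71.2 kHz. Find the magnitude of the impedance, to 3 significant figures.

37800 Ω

ω = 2πf = 447400 rad/s
X_L = ωL = 59100 Ω
X_C = 1/(ωC) = 21300 Ω
Net reactance X = X_L − X_C = 37800 Ω
Z = j37800 Ω
|Z| = √(0² + 37800²) = 37800 Ω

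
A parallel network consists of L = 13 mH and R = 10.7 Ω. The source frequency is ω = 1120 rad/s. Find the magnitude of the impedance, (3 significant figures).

X_L = ωL = 14.6 Ω
Parallel: admittances add. Y = 1/R + 1/(jωL)
Y = (0.0935 − j0.0687) S
|Y| = 0.116 S → |Z| = 1/|Y| = 8.62 Ω, ∠Z = −∠Y = 36.3°

8.62 Ω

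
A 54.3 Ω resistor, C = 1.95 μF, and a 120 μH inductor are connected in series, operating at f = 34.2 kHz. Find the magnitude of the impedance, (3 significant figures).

ω = 2πf = 214900 rad/s
X_L = ωL = 25.8 Ω
X_C = 1/(ωC) = 2.39 Ω
Net reactance X = X_L − X_C = 23.4 Ω
Z = 54.3 + j23.4 Ω
|Z| = √(54.3² + 23.4²) = 59.1 Ω

59.1 Ω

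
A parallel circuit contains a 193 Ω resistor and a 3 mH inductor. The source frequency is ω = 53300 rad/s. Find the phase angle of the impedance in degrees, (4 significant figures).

50.36°

X_L = ωL = 159.9 Ω
Parallel: admittances add. Y = 1/R + 1/(jωL)
Y = (0.005181 − j0.006254) S
|Y| = 0.008121 S → |Z| = 1/|Y| = 123.1 Ω, ∠Z = −∠Y = 50.36°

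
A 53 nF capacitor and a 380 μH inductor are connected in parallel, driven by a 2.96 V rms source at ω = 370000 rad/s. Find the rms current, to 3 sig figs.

37.0 mA

X_L = ωL = 141 Ω
X_C = 1/(ωC) = 51.0 Ω
Parallel: admittances add. Y = 1/(jωL) + jωC
Y = (0 + j0.0125) S
|Y| = 0.0125 S → |Z| = 1/|Y| = 80.0 Ω, ∠Z = −∠Y = -90.0°
I = V/|Z| = 2.96/80.0 = 37.0 mA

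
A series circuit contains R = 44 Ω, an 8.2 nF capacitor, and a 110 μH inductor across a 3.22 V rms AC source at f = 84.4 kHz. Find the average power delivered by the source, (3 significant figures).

14.5 mW

ω = 2πf = 530300 rad/s
X_L = ωL = 58.3 Ω
X_C = 1/(ωC) = 230 Ω
Net reactance X = X_L − X_C = -172 Ω
Z = 44.0 − j172 Ω
|Z| = √(44.0² + 172²) = 177 Ω
∠Z = arctan(-172/44.0) = -75.6°
I = V/|Z| = 18.2 mA
P = VI cos φ = 3.22 × 0.0182 × cos(-75.6°) = 14.5 mW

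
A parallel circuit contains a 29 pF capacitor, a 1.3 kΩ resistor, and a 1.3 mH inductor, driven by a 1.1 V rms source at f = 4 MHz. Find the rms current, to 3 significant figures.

ω = 2πf = 2.513e+07 rad/s
X_L = ωL = 32700 Ω
X_C = 1/(ωC) = 1370 Ω
Parallel: admittances add. Y = 1/R + 1/(jωL) + jωC
Y = (0.000769 + j0.000698) S
|Y| = 0.00104 S → |Z| = 1/|Y| = 963 Ω, ∠Z = −∠Y = -42.2°
I = V/|Z| = 1.1/963 = 1.14 mA

1.14 mA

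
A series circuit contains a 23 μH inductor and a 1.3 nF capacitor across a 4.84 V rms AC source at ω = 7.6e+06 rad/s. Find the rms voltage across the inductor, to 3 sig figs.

X_L = ωL = 175 Ω
X_C = 1/(ωC) = 101 Ω
Net reactance X = X_L − X_C = 73.6 Ω
Z = j73.6 Ω
|Z| = √(0² + 73.6²) = 73.6 Ω
I = V/|Z| = 65.8 mA
V_L = I·|Z_L| = 0.0658 × 175 = 11.5 V

11.5 V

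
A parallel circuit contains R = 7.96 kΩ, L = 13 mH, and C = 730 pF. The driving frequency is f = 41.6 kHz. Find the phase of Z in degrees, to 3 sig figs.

ω = 2πf = 261400 rad/s
X_L = ωL = 3400 Ω
X_C = 1/(ωC) = 5240 Ω
Parallel: admittances add. Y = 1/R + 1/(jωL) + jωC
Y = (0.000126 − j0.000103) S
|Y| = 0.000163 S → |Z| = 1/|Y| = 6140 Ω, ∠Z = −∠Y = 39.5°

39.5°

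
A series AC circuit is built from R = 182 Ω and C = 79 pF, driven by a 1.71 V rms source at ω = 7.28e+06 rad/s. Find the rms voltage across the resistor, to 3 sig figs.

X_C = 1/(ωC) = 1740 Ω
Z = 182 − j1740 Ω
|Z| = √(182² + 1740²) = 1750 Ω
I = V/|Z| = 978 μA
V_R = I·|Z_R| = 0.000978 × 182 = 0.178 V

0.178 V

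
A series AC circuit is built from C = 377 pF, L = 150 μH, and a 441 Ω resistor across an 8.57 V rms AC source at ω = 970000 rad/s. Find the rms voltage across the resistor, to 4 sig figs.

X_L = ωL = 145.5 Ω
X_C = 1/(ωC) = 2735 Ω
Net reactance X = X_L − X_C = -2589 Ω
Z = 441.0 − j2589 Ω
|Z| = √(441.0² + 2589²) = 2626 Ω
I = V/|Z| = 3.263 mA
V_R = I·|Z_R| = 0.003263 × 441.0 = 1.439 V

1.439 V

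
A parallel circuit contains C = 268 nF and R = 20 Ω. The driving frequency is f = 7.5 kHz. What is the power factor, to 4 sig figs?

0.9696

ω = 2πf = 47120 rad/s
X_C = 1/(ωC) = 79.18 Ω
Parallel: admittances add. Y = 1/R + jωC
Y = (0.05000 + j0.01263) S
|Y| = 0.05157 S → |Z| = 1/|Y| = 19.39 Ω, ∠Z = −∠Y = -14.18°
cos φ = cos(-14.18°) = 0.9696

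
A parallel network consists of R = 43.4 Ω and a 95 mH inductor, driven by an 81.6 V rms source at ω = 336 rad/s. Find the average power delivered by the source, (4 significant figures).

153.4 W

X_L = ωL = 31.92 Ω
Parallel: admittances add. Y = 1/R + 1/(jωL)
Y = (0.02304 − j0.03133) S
|Y| = 0.03889 S → |Z| = 1/|Y| = 25.71 Ω, ∠Z = −∠Y = 53.67°
I = V/|Z| = 3.173 A
P = VI cos φ = 81.6 × 3.173 × cos(53.67°) = 153.4 W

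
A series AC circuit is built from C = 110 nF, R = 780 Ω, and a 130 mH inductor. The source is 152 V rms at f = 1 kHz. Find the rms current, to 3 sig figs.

152 mA

ω = 2πf = 6283 rad/s
X_L = ωL = 817 Ω
X_C = 1/(ωC) = 1450 Ω
Net reactance X = X_L − X_C = -630 Ω
Z = 780 − j630 Ω
|Z| = √(780² + 630²) = 1000 Ω
I = V/|Z| = 152/1000 = 152 mA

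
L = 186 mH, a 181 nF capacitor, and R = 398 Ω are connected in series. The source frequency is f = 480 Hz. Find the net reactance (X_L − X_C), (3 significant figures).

-1270 Ω

ω = 2πf = 3016 rad/s
X_L = ωL = 561 Ω
X_C = 1/(ωC) = 1830 Ω
X = 561 − 1830 = -1270 Ω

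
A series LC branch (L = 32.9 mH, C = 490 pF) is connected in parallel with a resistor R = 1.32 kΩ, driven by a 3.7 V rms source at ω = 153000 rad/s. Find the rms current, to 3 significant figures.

2.84 mA

X_L = ωL = 5030 Ω
X_C = 1/(ωC) = 13300 Ω
Branch 1: Z₁ = R = 1320 Ω
Branch 2 (series LC): Z₂ = j(X_L − X_C) = −j8300 Ω
Parallel: Z = Z₁Z₂/(Z₁+Z₂), |Z| = 1300 Ω, ∠Z = -9.03°
I = V/|Z| = 3.7/1300 = 2.84 mA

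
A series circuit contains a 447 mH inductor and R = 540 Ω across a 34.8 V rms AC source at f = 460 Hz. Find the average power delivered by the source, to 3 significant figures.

ω = 2πf = 2890 rad/s
X_L = ωL = 1290 Ω
Z = 540 + j1290 Ω
|Z| = √(540² + 1290²) = 1400 Ω
∠Z = arctan(1290/540) = 67.3°
I = V/|Z| = 24.9 mA
P = VI cos φ = 34.8 × 0.0249 × cos(67.3°) = 334 mW

334 mW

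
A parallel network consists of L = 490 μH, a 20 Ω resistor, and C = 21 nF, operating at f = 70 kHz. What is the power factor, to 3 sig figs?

0.996

ω = 2πf = 439800 rad/s
X_L = ωL = 216 Ω
X_C = 1/(ωC) = 108 Ω
Parallel: admittances add. Y = 1/R + 1/(jωL) + jωC
Y = (0.0500 + j0.00460) S
|Y| = 0.0502 S → |Z| = 1/|Y| = 19.9 Ω, ∠Z = −∠Y = -5.25°
cos φ = cos(-5.25°) = 0.996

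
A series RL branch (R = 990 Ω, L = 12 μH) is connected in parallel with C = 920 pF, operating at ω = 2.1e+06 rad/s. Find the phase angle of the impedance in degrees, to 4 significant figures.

-62.10°

X_L = ωL = 25.20 Ω
X_C = 1/(ωC) = 517.6 Ω
Branch 1 (R+jX_L): Z₁ = 990.0 + j25.20 Ω, |Z₁| = 990.3 Ω
Branch 2 (−jX_C): Z₂ = −j517.6 Ω
Parallel: Z = Z₁Z₂/(Z₁+Z₂), |Z| = 463.6 Ω, ∠Z = -62.10°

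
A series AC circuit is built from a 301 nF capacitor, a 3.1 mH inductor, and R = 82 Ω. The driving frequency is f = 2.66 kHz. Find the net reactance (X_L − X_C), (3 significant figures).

ω = 2πf = 16710 rad/s
X_L = ωL = 51.8 Ω
X_C = 1/(ωC) = 199 Ω
X = 51.8 − 199 = -147 Ω

-147 Ω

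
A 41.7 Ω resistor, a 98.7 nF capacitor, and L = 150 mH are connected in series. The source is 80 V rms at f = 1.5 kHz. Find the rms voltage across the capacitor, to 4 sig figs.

ω = 2πf = 9425 rad/s
X_L = ωL = 1414 Ω
X_C = 1/(ωC) = 1075 Ω
Net reactance X = X_L − X_C = 338.7 Ω
Z = 41.70 + j338.7 Ω
|Z| = √(41.70² + 338.7²) = 341.3 Ω
I = V/|Z| = 234.4 mA
V_C = I·|Z_C| = 0.2344 × 1075 = 252.0 V

252.0 V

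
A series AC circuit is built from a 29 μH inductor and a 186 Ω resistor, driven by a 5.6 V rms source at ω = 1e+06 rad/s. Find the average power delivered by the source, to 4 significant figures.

X_L = ωL = 29.00 Ω
Z = 186.0 + j29.00 Ω
|Z| = √(186.0² + 29.00²) = 188.2 Ω
∠Z = arctan(29.00/186.0) = 8.862°
I = V/|Z| = 29.75 mA
P = VI cos φ = 5.6 × 0.02975 × cos(8.862°) = 164.6 mW

164.6 mW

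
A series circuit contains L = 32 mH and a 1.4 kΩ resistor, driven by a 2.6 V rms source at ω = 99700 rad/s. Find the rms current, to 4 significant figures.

746.3 μA

X_L = ωL = 3190 Ω
Z = 1400 + j3190 Ω
|Z| = √(1400² + 3190²) = 3484 Ω
I = V/|Z| = 2.6/3484 = 746.3 μA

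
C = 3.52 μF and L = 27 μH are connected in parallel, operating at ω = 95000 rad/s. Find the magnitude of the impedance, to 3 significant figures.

18.0 Ω

X_L = ωL = 2.56 Ω
X_C = 1/(ωC) = 2.99 Ω
Parallel: admittances add. Y = 1/(jωL) + jωC
Y = (0 − j0.0555) S
|Y| = 0.0555 S → |Z| = 1/|Y| = 18.0 Ω, ∠Z = −∠Y = 90.0°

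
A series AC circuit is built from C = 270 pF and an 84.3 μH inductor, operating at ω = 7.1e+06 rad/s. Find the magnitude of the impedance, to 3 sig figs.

X_L = ωL = 599 Ω
X_C = 1/(ωC) = 522 Ω
Net reactance X = X_L − X_C = 76.9 Ω
Z = j76.9 Ω
|Z| = √(0² + 76.9²) = 76.9 Ω

76.9 Ω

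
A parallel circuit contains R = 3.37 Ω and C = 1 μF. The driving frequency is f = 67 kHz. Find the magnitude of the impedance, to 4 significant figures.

1.942 Ω

ω = 2πf = 421000 rad/s
X_C = 1/(ωC) = 2.375 Ω
Parallel: admittances add. Y = 1/R + jωC
Y = (0.2967 + j0.4210) S
|Y| = 0.5150 S → |Z| = 1/|Y| = 1.942 Ω, ∠Z = −∠Y = -54.82°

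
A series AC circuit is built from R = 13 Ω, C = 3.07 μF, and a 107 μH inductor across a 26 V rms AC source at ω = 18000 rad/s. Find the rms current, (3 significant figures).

1.25 A

X_L = ωL = 1.93 Ω
X_C = 1/(ωC) = 18.1 Ω
Net reactance X = X_L − X_C = -16.2 Ω
Z = 13.0 − j16.2 Ω
|Z| = √(13.0² + 16.2²) = 20.7 Ω
I = V/|Z| = 26/20.7 = 1.25 A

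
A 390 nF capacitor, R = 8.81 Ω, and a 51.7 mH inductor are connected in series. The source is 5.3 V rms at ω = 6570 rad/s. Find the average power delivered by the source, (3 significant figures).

X_L = ωL = 340 Ω
X_C = 1/(ωC) = 390 Ω
Net reactance X = X_L − X_C = -50.6 Ω
Z = 8.81 − j50.6 Ω
|Z| = √(8.81² + 50.6²) = 51.4 Ω
∠Z = arctan(-50.6/8.81) = -80.1°
I = V/|Z| = 103 mA
P = VI cos φ = 5.3 × 0.103 × cos(-80.1°) = 93.8 mW

93.8 mW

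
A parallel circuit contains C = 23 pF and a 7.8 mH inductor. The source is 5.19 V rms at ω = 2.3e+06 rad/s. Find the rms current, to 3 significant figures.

14.7 μA

X_L = ωL = 17900 Ω
X_C = 1/(ωC) = 18900 Ω
Parallel: admittances add. Y = 1/(jωL) + jωC
Y = (0 − j2.84e-06) S
|Y| = 2.84e-06 S → |Z| = 1/|Y| = 352000 Ω, ∠Z = −∠Y = 90.0°
I = V/|Z| = 5.19/352000 = 14.7 μA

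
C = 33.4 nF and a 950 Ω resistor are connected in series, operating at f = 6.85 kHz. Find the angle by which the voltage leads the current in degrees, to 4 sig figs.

-36.21°

ω = 2πf = 43040 rad/s
X_C = 1/(ωC) = 695.6 Ω
Z = 950.0 − j695.6 Ω
|Z| = √(950.0² + 695.6²) = 1177 Ω
∠Z = arctan(-695.6/950.0) = -36.21°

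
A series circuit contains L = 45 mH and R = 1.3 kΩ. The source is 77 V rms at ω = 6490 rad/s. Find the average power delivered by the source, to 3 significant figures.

4.34 W

X_L = ωL = 292 Ω
Z = 1300 + j292 Ω
|Z| = √(1300² + 292²) = 1330 Ω
∠Z = arctan(292/1300) = 12.7°
I = V/|Z| = 57.8 mA
P = VI cos φ = 77 × 0.0578 × cos(12.7°) = 4.34 W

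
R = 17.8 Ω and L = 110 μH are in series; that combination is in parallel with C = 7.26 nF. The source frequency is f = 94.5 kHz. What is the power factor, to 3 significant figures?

0.364

ω = 2πf = 593800 rad/s
X_L = ωL = 65.3 Ω
X_C = 1/(ωC) = 232 Ω
Branch 1 (R+jX_L): Z₁ = 17.8 + j65.3 Ω, |Z₁| = 67.7 Ω
Branch 2 (−jX_C): Z₂ = −j232 Ω
Parallel: Z = Z₁Z₂/(Z₁+Z₂), |Z| = 93.7 Ω, ∠Z = 68.7°
cos φ = cos(68.7°) = 0.364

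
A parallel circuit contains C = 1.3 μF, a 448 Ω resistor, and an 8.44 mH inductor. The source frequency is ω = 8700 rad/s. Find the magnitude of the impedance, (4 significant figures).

311.4 Ω

X_L = ωL = 73.43 Ω
X_C = 1/(ωC) = 88.42 Ω
Parallel: admittances add. Y = 1/R + 1/(jωL) + jωC
Y = (0.002232 − j0.002309) S
|Y| = 0.003211 S → |Z| = 1/|Y| = 311.4 Ω, ∠Z = −∠Y = 45.97°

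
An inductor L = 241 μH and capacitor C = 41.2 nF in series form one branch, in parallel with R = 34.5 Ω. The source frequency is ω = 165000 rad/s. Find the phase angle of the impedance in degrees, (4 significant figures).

X_L = ωL = 39.77 Ω
X_C = 1/(ωC) = 147.1 Ω
Branch 1: Z₁ = R = 34.50 Ω
Branch 2 (series LC): Z₂ = j(X_L − X_C) = −j107.3 Ω
Parallel: Z = Z₁Z₂/(Z₁+Z₂), |Z| = 32.85 Ω, ∠Z = -17.82°

-17.82°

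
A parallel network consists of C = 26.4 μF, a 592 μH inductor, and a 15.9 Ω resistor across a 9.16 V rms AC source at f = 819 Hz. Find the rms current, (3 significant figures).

ω = 2πf = 5146 rad/s
X_L = ωL = 3.05 Ω
X_C = 1/(ωC) = 7.36 Ω
Parallel: admittances add. Y = 1/R + 1/(jωL) + jωC
Y = (0.0629 − j0.192) S
|Y| = 0.202 S → |Z| = 1/|Y| = 4.94 Ω, ∠Z = −∠Y = 71.9°
I = V/|Z| = 9.16/4.94 = 1.85 A

1.85 A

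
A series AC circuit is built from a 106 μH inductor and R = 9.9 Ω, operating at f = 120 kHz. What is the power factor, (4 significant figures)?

ω = 2πf = 754000 rad/s
X_L = ωL = 79.92 Ω
Z = 9.900 + j79.92 Ω
|Z| = √(9.900² + 79.92²) = 80.53 Ω
∠Z = arctan(79.92/9.900) = 82.94°
cos φ = cos(82.94°) = 0.1229

0.1229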